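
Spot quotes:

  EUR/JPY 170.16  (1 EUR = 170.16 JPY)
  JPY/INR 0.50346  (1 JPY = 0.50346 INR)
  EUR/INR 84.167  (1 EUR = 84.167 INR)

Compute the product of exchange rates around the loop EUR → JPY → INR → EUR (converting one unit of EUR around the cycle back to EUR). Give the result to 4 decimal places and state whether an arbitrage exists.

Around EUR → JPY → INR → EUR: 1 × 170.16 × 0.50346 ÷ 84.167 = 1.017843
Product > 1; profitable direction is EUR → JPY → INR → EUR.

1.0178 (arbitrage exists)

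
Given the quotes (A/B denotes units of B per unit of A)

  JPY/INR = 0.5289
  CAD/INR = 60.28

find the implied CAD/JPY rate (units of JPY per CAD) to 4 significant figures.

CAD/JPY = 114.0

1 CAD × 60.28 = 60.28 INR
60.28 INR ÷ 0.5289 = 113.972 JPY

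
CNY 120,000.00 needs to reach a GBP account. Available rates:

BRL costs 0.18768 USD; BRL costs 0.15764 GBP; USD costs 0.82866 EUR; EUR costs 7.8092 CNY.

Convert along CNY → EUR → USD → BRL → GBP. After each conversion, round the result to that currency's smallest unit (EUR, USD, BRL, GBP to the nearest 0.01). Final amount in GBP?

GBP 15,575.67

CNY 120,000.00 ÷ 7.8092 = EUR 15,366.49
EUR 15,366.49 ÷ 0.82866 = USD 18,543.78
USD 18,543.78 ÷ 0.18768 = BRL 98,805.31
BRL 98,805.31 × 0.15764 = GBP 15,575.67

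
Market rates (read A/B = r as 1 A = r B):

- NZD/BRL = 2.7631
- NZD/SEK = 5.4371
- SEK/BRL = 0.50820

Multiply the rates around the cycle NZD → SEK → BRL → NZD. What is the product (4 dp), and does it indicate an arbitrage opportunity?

1.0000 (no arbitrage)

Around NZD → SEK → BRL → NZD: 1 × 5.4371 × 0.50820 ÷ 2.7631 = 1.000012
Product ≈ 1 (deviation 0.001%, within rounding noise).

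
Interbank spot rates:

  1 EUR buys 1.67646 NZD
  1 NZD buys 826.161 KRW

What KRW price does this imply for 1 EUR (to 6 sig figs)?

1 EUR × 1.67646 = 1.67646 NZD
1.67646 NZD × 826.161 = 1385.03 KRW

EUR/KRW = 1385.03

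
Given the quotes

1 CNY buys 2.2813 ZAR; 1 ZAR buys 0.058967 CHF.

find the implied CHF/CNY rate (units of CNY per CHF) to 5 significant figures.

CHF/CNY = 7.4338

1 CHF ÷ 0.058967 = 16.9586 ZAR
16.9586 ZAR ÷ 2.2813 = 7.43376 CNY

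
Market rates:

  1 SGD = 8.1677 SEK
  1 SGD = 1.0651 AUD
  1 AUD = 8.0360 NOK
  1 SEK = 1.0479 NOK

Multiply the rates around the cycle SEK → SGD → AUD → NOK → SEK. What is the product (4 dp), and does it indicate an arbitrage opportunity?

Around SEK → SGD → AUD → NOK → SEK: 1 ÷ 8.1677 × 1.0651 × 8.0360 ÷ 1.0479 = 1.000025
Product ≈ 1 (deviation 0.002%, within rounding noise).

1.0000 (no arbitrage)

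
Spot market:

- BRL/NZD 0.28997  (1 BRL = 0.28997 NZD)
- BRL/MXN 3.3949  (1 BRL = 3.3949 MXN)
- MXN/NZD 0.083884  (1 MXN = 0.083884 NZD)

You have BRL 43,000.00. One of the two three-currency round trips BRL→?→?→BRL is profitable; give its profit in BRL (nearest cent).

Profitable loop is BRL → NZD → MXN → BRL:
BRL 43,000.00 × 0.28997 = NZD 12,468.71
NZD 12,468.71 ÷ 0.083884 = MXN 148,642.29
MXN 148,642.29 ÷ 3.3949 = BRL 43,784.00
Profit = BRL 43,784.00 − BRL 43,000.00

Profit: BRL 784.00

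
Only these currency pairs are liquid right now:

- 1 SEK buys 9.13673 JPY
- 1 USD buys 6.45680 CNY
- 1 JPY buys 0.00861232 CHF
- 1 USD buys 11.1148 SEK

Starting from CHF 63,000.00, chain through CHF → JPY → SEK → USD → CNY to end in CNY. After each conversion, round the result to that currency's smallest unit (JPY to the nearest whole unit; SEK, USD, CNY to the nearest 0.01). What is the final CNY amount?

CNY 465,098.86

CHF 63,000.00 ÷ 0.00861232 = JPY 7,315,102
JPY 7,315,102 ÷ 9.13673 = SEK 800,625.83
SEK 800,625.83 ÷ 11.1148 = USD 72,032.41
USD 72,032.41 × 6.45680 = CNY 465,098.86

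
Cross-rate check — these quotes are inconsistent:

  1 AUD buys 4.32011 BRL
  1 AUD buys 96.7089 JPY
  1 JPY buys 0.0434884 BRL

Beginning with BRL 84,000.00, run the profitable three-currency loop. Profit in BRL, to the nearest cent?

Profitable loop is BRL → JPY → AUD → BRL:
BRL 84,000.00 ÷ 0.0434884 = JPY 1,931,550
JPY 1,931,550 ÷ 96.7089 = AUD 19,972.82
AUD 19,972.82 × 4.32011 = BRL 86,284.78
Profit = BRL 86,284.78 − BRL 84,000.00

Profit: BRL 2,284.78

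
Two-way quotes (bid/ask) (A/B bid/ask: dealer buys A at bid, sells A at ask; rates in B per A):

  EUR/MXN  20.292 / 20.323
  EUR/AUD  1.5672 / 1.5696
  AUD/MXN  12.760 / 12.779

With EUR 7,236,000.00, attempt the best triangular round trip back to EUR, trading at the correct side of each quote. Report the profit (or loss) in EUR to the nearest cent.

Net profit: EUR 84,446.17

Best loop EUR → MXN → AUD → EUR:
EUR 7,236,000.00 × 20.292 (sell EUR at bid) = MXN 146,832,912.00
MXN 146,832,912.00 ÷ 12.779 (buy AUD at ask) = AUD 11,490,172.31
AUD 11,490,172.31 ÷ 1.5696 (buy EUR at ask) = EUR 7,320,446.17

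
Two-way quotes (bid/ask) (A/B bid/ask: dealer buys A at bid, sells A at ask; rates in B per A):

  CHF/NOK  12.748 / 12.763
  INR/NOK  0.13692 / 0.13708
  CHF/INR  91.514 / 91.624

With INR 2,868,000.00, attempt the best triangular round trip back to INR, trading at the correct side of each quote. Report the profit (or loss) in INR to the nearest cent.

Best loop INR → CHF → NOK → INR:
INR 2,868,000.00 ÷ 91.624 (buy CHF at ask) = CHF 31,301.84
CHF 31,301.84 × 12.748 (sell CHF at bid) = NOK 399,035.89
NOK 399,035.89 ÷ 0.13708 (buy INR at ask) = INR 2,910,970.86

Net profit: INR 42,970.86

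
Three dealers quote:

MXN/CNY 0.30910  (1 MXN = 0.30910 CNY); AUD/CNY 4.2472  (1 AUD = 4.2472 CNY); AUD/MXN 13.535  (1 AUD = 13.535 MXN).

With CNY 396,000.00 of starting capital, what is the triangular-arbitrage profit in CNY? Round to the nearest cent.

Profitable loop is CNY → MXN → AUD → CNY:
CNY 396,000.00 ÷ 0.30910 = MXN 1,281,138.79
MXN 1,281,138.79 ÷ 13.535 = AUD 94,653.77
AUD 94,653.77 × 4.2472 = CNY 402,013.50
Profit = CNY 402,013.50 − CNY 396,000.00

Profit: CNY 6,013.50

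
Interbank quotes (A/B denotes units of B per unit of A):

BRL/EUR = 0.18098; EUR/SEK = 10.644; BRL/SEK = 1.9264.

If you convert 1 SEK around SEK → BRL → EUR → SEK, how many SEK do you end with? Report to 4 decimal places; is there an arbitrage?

Around SEK → BRL → EUR → SEK: 1 ÷ 1.9264 × 0.18098 × 10.644 = 0.999975
Product ≈ 1 (deviation 0.003%, within rounding noise).

1.0000 (no arbitrage)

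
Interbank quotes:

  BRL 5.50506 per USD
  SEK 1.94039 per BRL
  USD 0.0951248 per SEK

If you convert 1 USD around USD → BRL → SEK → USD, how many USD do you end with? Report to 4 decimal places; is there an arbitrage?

Around USD → BRL → SEK → USD: 1 × 5.50506 × 1.94039 × 0.0951248 = 1.016120
Product > 1; profitable direction is USD → BRL → SEK → USD.

1.0161 (arbitrage exists)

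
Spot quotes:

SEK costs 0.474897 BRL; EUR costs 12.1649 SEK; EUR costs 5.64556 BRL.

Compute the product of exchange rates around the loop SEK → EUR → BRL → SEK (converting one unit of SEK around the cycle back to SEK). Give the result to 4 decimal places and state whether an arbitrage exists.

0.9772 (arbitrage exists)

Around SEK → EUR → BRL → SEK: 1 ÷ 12.1649 × 5.64556 ÷ 0.474897 = 0.977235
Product < 1; profitable direction is SEK → BRL → EUR → SEK.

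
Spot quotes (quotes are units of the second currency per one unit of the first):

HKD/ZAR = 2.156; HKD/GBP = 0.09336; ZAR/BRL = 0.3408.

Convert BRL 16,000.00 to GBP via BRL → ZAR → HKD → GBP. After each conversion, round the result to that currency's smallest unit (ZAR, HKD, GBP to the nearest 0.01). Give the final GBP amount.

GBP 2,032.98

BRL 16,000.00 ÷ 0.3408 = ZAR 46,948.36
ZAR 46,948.36 ÷ 2.156 = HKD 21,775.68
HKD 21,775.68 × 0.09336 = GBP 2,032.98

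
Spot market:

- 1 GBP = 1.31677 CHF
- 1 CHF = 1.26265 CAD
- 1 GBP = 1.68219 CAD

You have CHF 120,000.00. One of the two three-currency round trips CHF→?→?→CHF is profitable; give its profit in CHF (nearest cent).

Profit: CHF 1,412.50

Profitable loop is CHF → GBP → CAD → CHF:
CHF 120,000.00 ÷ 1.31677 = GBP 91,132.09
GBP 91,132.09 × 1.68219 = CAD 153,301.49
CAD 153,301.49 ÷ 1.26265 = CHF 121,412.50
Profit = CHF 121,412.50 − CHF 120,000.00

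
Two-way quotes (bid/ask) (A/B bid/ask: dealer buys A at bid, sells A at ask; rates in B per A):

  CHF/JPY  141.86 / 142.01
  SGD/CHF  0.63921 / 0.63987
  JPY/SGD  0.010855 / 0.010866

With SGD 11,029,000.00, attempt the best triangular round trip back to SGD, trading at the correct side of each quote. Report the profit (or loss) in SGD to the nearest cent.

Net profit: SGD 141,066.53

Best loop SGD → JPY → CHF → SGD:
SGD 11,029,000.00 ÷ 0.010866 (buy JPY at ask) = JPY 1,015,000,920
JPY 1,015,000,920 ÷ 142.01 (buy CHF at ask) = CHF 7,147,390.47
CHF 7,147,390.47 ÷ 0.63987 (buy SGD at ask) = SGD 11,170,066.53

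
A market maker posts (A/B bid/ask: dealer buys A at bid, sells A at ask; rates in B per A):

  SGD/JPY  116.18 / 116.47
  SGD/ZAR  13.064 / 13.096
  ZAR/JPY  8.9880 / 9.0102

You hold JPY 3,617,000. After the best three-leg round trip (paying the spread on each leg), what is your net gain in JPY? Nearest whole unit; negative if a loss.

Net profit: JPY 29,479

Best loop JPY → SGD → ZAR → JPY:
JPY 3,617,000 ÷ 116.47 (buy SGD at ask) = SGD 31,055.21
SGD 31,055.21 × 13.064 (sell SGD at bid) = ZAR 405,705.23
ZAR 405,705.23 × 8.9880 (sell ZAR at bid) = JPY 3,646,479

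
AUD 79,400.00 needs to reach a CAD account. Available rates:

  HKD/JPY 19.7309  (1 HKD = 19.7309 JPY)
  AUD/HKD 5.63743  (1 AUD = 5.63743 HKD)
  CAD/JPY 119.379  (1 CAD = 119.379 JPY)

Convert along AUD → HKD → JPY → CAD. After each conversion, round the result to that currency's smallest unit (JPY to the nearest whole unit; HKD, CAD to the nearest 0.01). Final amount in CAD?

AUD 79,400.00 × 5.63743 = HKD 447,611.94
HKD 447,611.94 × 19.7309 = JPY 8,831,786
JPY 8,831,786 ÷ 119.379 = CAD 73,981.07

CAD 73,981.07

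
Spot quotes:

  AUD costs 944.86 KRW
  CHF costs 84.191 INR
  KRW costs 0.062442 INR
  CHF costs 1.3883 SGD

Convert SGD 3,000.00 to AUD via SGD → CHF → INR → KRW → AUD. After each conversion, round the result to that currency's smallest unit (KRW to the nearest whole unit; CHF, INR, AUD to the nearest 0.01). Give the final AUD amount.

AUD 3,083.61

SGD 3,000.00 ÷ 1.3883 = CHF 2,160.92
CHF 2,160.92 × 84.191 = INR 181,930.02
INR 181,930.02 ÷ 0.062442 = KRW 2,913,584
KRW 2,913,584 ÷ 944.86 = AUD 3,083.61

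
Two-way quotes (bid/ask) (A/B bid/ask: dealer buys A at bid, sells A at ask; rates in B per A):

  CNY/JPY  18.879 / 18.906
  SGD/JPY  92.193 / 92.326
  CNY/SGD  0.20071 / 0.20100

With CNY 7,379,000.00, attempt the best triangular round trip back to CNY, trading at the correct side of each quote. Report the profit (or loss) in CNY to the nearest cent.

Net profit: CNY 127,827.20

Best loop CNY → JPY → SGD → CNY:
CNY 7,379,000.00 × 18.879 (sell CNY at bid) = JPY 139,308,141
JPY 139,308,141 ÷ 92.326 (buy SGD at ask) = SGD 1,508,872.27
SGD 1,508,872.27 ÷ 0.20100 (buy CNY at ask) = CNY 7,506,827.20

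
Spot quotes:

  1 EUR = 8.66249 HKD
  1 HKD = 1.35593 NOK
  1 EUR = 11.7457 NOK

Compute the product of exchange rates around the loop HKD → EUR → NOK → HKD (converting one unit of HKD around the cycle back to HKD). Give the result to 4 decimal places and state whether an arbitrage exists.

Around HKD → EUR → NOK → HKD: 1 ÷ 8.66249 × 11.7457 ÷ 1.35593 = 0.999997
Product ≈ 1 (deviation 0.000%, within rounding noise).

1.0000 (no arbitrage)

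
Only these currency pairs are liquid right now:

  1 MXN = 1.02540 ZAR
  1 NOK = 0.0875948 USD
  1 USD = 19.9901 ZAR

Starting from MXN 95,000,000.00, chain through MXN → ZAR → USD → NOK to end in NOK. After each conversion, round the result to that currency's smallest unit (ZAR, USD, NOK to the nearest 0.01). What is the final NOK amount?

MXN 95,000,000.00 × 1.02540 = ZAR 97,413,000.00
ZAR 97,413,000.00 ÷ 19.9901 = USD 4,873,062.17
USD 4,873,062.17 ÷ 0.0875948 = NOK 55,631,865.93

NOK 55,631,865.93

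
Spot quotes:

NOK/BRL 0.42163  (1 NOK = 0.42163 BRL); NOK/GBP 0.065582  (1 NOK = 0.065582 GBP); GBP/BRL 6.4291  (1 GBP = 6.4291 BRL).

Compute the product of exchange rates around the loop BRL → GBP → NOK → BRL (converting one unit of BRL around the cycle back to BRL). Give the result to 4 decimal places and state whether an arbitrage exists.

1.0000 (no arbitrage)

Around BRL → GBP → NOK → BRL: 1 ÷ 6.4291 ÷ 0.065582 × 0.42163 = 0.999992
Product ≈ 1 (deviation 0.001%, within rounding noise).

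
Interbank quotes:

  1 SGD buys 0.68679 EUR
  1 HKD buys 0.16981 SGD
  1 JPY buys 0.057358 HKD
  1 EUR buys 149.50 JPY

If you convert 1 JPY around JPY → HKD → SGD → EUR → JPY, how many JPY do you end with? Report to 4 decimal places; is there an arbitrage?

1.0001 (no arbitrage)

Around JPY → HKD → SGD → EUR → JPY: 1 × 0.057358 × 0.16981 × 0.68679 × 149.50 = 1.000052
Product ≈ 1 (deviation 0.005%, within rounding noise).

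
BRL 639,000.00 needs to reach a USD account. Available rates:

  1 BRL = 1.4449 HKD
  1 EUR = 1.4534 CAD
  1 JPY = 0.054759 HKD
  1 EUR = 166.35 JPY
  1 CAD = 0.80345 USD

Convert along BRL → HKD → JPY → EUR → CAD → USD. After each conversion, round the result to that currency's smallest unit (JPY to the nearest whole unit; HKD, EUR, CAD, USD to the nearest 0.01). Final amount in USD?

USD 118,359.84

BRL 639,000.00 × 1.4449 = HKD 923,291.10
HKD 923,291.10 ÷ 0.054759 = JPY 16,860,993
JPY 16,860,993 ÷ 166.35 = EUR 101,358.54
EUR 101,358.54 × 1.4534 = CAD 147,314.50
CAD 147,314.50 × 0.80345 = USD 118,359.84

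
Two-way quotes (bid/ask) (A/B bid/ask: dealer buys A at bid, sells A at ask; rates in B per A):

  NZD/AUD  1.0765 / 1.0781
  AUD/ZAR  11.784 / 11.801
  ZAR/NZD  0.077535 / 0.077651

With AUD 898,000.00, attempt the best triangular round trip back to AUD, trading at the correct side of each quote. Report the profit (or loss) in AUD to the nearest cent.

Net profit: AUD 10,973.93

Best loop AUD → NZD → ZAR → AUD:
AUD 898,000.00 ÷ 1.0781 (buy NZD at ask) = NZD 832,946.85
NZD 832,946.85 ÷ 0.077651 (buy ZAR at ask) = ZAR 10,726,801.34
ZAR 10,726,801.34 ÷ 11.801 (buy AUD at ask) = AUD 908,973.93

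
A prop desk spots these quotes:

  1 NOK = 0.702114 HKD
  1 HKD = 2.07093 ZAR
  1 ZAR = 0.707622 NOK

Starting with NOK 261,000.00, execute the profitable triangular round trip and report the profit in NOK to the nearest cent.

Profitable loop is NOK → HKD → ZAR → NOK:
NOK 261,000.00 × 0.702114 = HKD 183,251.75
HKD 183,251.75 × 2.07093 = ZAR 379,501.55
ZAR 379,501.55 × 0.707622 = NOK 268,543.65
Profit = NOK 268,543.65 − NOK 261,000.00

Profit: NOK 7,543.65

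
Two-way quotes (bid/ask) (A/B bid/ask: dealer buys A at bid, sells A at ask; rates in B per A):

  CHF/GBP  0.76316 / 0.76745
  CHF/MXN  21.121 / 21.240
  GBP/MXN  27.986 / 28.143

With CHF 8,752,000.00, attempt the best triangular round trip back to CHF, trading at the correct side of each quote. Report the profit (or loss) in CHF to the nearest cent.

Net profit: CHF 48,538.06

Best loop CHF → GBP → MXN → CHF:
CHF 8,752,000.00 × 0.76316 (sell CHF at bid) = GBP 6,679,176.32
GBP 6,679,176.32 × 27.986 (sell GBP at bid) = MXN 186,923,428.49
MXN 186,923,428.49 ÷ 21.240 (buy CHF at ask) = CHF 8,800,538.06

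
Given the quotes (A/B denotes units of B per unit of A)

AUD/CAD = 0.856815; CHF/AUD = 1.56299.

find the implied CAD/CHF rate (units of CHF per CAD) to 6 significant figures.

1 CAD ÷ 0.856815 = 1.16711 AUD
1.16711 AUD ÷ 1.56299 = 0.746718 CHF

CAD/CHF = 0.746718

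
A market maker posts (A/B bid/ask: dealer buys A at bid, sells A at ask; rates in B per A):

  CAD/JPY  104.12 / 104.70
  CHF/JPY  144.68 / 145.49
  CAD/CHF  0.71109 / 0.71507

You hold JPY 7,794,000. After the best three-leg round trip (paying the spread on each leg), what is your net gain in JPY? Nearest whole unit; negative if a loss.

Net profit: JPY 6,328

Best loop JPY → CHF → CAD → JPY:
JPY 7,794,000 ÷ 145.49 (buy CHF at ask) = CHF 53,570.69
CHF 53,570.69 ÷ 0.71507 (buy CAD at ask) = CAD 74,916.71
CAD 74,916.71 × 104.12 (sell CAD at bid) = JPY 7,800,328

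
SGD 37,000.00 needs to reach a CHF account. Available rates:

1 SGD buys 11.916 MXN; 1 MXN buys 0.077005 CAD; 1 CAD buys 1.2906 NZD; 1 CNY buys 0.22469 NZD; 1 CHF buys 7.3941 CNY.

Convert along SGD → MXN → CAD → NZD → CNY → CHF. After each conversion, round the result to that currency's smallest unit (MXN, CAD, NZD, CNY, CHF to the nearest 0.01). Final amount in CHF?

CHF 26,373.86

SGD 37,000.00 × 11.916 = MXN 440,892.00
MXN 440,892.00 × 0.077005 = CAD 33,950.89
CAD 33,950.89 × 1.2906 = NZD 43,817.02
NZD 43,817.02 ÷ 0.22469 = CNY 195,010.99
CNY 195,010.99 ÷ 7.3941 = CHF 26,373.86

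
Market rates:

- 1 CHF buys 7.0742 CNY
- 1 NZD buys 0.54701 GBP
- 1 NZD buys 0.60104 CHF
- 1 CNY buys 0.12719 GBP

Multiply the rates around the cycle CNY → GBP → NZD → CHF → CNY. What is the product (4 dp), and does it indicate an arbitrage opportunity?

0.9886 (arbitrage exists)

Around CNY → GBP → NZD → CHF → CNY: 1 × 0.12719 ÷ 0.54701 × 0.60104 × 7.0742 = 0.988641
Product < 1; profitable direction is CNY → CHF → NZD → GBP → CNY.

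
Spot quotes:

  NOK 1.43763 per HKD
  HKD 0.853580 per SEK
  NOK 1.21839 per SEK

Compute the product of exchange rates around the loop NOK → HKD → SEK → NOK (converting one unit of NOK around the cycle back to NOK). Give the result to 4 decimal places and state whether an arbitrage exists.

0.9929 (arbitrage exists)

Around NOK → HKD → SEK → NOK: 1 ÷ 1.43763 ÷ 0.853580 × 1.21839 = 0.992876
Product < 1; profitable direction is NOK → SEK → HKD → NOK.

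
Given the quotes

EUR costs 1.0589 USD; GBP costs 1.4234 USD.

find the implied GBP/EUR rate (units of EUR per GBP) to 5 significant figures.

GBP/EUR = 1.3442

1 GBP × 1.4234 = 1.4234 USD
1.4234 USD ÷ 1.0589 = 1.34423 EUR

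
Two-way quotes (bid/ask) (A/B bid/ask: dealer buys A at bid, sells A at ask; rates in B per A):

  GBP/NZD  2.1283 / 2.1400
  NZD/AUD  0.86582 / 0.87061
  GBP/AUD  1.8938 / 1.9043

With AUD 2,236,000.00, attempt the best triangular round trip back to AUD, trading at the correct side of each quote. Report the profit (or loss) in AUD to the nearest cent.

Net profit: AUD 36,838.03

Best loop AUD → NZD → GBP → AUD:
AUD 2,236,000.00 ÷ 0.87061 (buy NZD at ask) = NZD 2,568,314.17
NZD 2,568,314.17 ÷ 2.1400 (buy GBP at ask) = GBP 1,200,146.81
GBP 1,200,146.81 × 1.8938 (sell GBP at bid) = AUD 2,272,838.03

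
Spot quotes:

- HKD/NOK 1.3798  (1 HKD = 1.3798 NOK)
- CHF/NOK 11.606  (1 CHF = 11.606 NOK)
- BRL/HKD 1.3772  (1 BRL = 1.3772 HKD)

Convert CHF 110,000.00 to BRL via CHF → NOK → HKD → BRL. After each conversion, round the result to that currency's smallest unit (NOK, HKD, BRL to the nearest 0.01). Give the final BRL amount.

BRL 671,834.19

CHF 110,000.00 × 11.606 = NOK 1,276,660.00
NOK 1,276,660.00 ÷ 1.3798 = HKD 925,250.04
HKD 925,250.04 ÷ 1.3772 = BRL 671,834.19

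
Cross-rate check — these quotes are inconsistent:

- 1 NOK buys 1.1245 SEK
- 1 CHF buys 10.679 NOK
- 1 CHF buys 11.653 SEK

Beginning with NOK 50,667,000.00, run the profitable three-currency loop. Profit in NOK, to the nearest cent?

Profitable loop is NOK → SEK → CHF → NOK:
NOK 50,667,000.00 × 1.1245 = SEK 56,975,041.50
SEK 56,975,041.50 ÷ 11.653 = CHF 4,889,302.45
CHF 4,889,302.45 × 10.679 = NOK 52,212,860.91
Profit = NOK 52,212,860.91 − NOK 50,667,000.00

Profit: NOK 1,545,860.91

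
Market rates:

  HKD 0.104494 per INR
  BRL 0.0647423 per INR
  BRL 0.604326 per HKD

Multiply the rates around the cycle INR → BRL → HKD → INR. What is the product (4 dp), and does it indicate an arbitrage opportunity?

1.0252 (arbitrage exists)

Around INR → BRL → HKD → INR: 1 × 0.0647423 ÷ 0.604326 ÷ 0.104494 = 1.025240
Product > 1; profitable direction is INR → BRL → HKD → INR.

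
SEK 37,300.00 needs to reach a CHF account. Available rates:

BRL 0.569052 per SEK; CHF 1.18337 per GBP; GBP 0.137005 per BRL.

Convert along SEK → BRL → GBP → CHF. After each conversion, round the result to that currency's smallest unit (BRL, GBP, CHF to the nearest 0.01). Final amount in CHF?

CHF 3,441.26

SEK 37,300.00 × 0.569052 = BRL 21,225.64
BRL 21,225.64 × 0.137005 = GBP 2,908.02
GBP 2,908.02 × 1.18337 = CHF 3,441.26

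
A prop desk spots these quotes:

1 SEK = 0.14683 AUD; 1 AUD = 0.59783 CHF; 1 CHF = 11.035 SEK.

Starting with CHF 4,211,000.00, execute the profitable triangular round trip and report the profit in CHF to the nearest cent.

Profit: CHF 136,307.90

Profitable loop is CHF → AUD → SEK → CHF:
CHF 4,211,000.00 ÷ 0.59783 = AUD 7,043,808.44
AUD 7,043,808.44 ÷ 0.14683 = SEK 47,972,542.67
SEK 47,972,542.67 ÷ 11.035 = CHF 4,347,307.90
Profit = CHF 4,347,307.90 − CHF 4,211,000.00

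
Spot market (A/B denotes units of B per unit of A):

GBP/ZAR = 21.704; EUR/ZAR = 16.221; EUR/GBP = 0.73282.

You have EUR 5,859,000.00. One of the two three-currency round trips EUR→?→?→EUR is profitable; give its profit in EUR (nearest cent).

Profitable loop is EUR → ZAR → GBP → EUR:
EUR 5,859,000.00 × 16.221 = ZAR 95,038,839.00
ZAR 95,038,839.00 ÷ 21.704 = GBP 4,378,862.84
GBP 4,378,862.84 ÷ 0.73282 = EUR 5,975,359.35
Profit = EUR 5,975,359.35 − EUR 5,859,000.00

Profit: EUR 116,359.35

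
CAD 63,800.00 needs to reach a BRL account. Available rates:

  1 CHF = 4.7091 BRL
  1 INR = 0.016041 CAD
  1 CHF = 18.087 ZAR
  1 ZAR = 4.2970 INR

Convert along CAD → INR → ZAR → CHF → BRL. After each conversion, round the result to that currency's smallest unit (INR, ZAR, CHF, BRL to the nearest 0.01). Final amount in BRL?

BRL 240,987.91

CAD 63,800.00 ÷ 0.016041 = INR 3,977,308.15
INR 3,977,308.15 ÷ 4.2970 = ZAR 925,601.15
ZAR 925,601.15 ÷ 18.087 = CHF 51,174.94
CHF 51,174.94 × 4.7091 = BRL 240,987.91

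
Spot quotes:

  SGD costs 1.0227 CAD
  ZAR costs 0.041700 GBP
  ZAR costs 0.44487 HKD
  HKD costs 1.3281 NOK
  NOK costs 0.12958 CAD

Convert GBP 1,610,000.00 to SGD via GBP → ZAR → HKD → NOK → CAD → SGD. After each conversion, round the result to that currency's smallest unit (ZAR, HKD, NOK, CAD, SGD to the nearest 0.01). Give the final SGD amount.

SGD 2,890,303.42

GBP 1,610,000.00 ÷ 0.041700 = ZAR 38,609,112.71
ZAR 38,609,112.71 × 0.44487 = HKD 17,176,035.97
HKD 17,176,035.97 × 1.3281 = NOK 22,811,493.37
NOK 22,811,493.37 × 0.12958 = CAD 2,955,913.31
CAD 2,955,913.31 ÷ 1.0227 = SGD 2,890,303.42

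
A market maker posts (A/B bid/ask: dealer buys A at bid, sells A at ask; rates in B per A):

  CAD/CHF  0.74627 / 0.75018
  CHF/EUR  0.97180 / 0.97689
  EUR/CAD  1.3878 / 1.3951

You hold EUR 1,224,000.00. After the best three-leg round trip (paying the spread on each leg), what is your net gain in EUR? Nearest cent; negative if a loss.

Best loop EUR → CAD → CHF → EUR:
EUR 1,224,000.00 × 1.3878 (sell EUR at bid) = CAD 1,698,667.20
CAD 1,698,667.20 × 0.74627 (sell CAD at bid) = CHF 1,267,664.37
CHF 1,267,664.37 × 0.97180 (sell CHF at bid) = EUR 1,231,916.24

Net profit: EUR 7,916.24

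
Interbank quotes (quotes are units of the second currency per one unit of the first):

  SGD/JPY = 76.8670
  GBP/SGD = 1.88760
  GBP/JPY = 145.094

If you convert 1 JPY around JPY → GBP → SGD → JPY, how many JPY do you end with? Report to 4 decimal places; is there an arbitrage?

1.0000 (no arbitrage)

Around JPY → GBP → SGD → JPY: 1 ÷ 145.094 × 1.88760 × 76.8670 = 1.000001
Product ≈ 1 (deviation 0.000%, within rounding noise).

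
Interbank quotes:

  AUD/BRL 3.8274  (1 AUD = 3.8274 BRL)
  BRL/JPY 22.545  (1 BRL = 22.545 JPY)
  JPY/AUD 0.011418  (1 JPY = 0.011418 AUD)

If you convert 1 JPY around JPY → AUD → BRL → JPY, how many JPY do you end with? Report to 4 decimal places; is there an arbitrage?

Around JPY → AUD → BRL → JPY: 1 × 0.011418 × 3.8274 × 22.545 = 0.985245
Product < 1; profitable direction is JPY → BRL → AUD → JPY.

0.9852 (arbitrage exists)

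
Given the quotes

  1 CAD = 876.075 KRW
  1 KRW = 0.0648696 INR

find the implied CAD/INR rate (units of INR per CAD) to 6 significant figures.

1 CAD × 876.075 = 876.075 KRW
876.075 KRW × 0.0648696 = 56.8306 INR

CAD/INR = 56.8306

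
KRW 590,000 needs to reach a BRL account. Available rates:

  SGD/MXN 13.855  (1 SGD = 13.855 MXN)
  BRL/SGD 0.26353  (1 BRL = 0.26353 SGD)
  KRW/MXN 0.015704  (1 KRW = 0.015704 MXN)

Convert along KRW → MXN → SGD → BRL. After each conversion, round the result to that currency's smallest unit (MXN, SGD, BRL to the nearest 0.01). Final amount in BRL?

BRL 2,537.62

KRW 590,000 × 0.015704 = MXN 9,265.36
MXN 9,265.36 ÷ 13.855 = SGD 668.74
SGD 668.74 ÷ 0.26353 = BRL 2,537.62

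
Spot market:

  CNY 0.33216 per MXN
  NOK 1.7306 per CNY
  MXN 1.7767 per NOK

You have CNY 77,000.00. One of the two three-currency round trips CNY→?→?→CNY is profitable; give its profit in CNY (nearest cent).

Profitable loop is CNY → NOK → MXN → CNY:
CNY 77,000.00 × 1.7306 = NOK 133,256.20
NOK 133,256.20 × 1.7767 = MXN 236,756.29
MXN 236,756.29 × 0.33216 = CNY 78,640.97
Profit = CNY 78,640.97 − CNY 77,000.00

Profit: CNY 1,640.97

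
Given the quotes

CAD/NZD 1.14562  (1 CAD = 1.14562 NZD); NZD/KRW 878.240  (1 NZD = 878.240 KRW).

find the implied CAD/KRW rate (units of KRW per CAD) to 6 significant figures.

1 CAD × 1.14562 = 1.14562 NZD
1.14562 NZD × 878.240 = 1006.13 KRW

CAD/KRW = 1006.13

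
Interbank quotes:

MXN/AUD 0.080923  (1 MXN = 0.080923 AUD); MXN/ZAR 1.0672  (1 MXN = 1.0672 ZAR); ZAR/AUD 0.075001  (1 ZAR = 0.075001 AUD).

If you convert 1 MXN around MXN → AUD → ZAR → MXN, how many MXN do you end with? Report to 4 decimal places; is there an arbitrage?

Around MXN → AUD → ZAR → MXN: 1 × 0.080923 ÷ 0.075001 ÷ 1.0672 = 1.011019
Product > 1; profitable direction is MXN → AUD → ZAR → MXN.

1.0110 (arbitrage exists)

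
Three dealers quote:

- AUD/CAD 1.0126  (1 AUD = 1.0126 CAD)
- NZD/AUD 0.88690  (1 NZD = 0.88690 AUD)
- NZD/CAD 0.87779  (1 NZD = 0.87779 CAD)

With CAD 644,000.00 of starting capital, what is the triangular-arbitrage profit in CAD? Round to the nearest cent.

Profitable loop is CAD → NZD → AUD → CAD:
CAD 644,000.00 ÷ 0.87779 = NZD 733,660.67
NZD 733,660.67 × 0.88690 = AUD 650,683.65
AUD 650,683.65 × 1.0126 = CAD 658,882.26
Profit = CAD 658,882.26 − CAD 644,000.00

Profit: CAD 14,882.26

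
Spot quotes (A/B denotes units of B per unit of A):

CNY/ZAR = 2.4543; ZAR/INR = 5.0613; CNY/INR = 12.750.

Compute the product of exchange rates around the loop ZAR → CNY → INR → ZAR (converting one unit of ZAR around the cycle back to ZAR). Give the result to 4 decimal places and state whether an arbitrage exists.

1.0264 (arbitrage exists)

Around ZAR → CNY → INR → ZAR: 1 ÷ 2.4543 × 12.750 ÷ 5.0613 = 1.026409
Product > 1; profitable direction is ZAR → CNY → INR → ZAR.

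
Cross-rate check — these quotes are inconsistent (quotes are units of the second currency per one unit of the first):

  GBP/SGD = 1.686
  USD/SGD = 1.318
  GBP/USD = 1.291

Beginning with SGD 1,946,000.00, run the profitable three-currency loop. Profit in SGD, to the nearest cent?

Profitable loop is SGD → GBP → USD → SGD:
SGD 1,946,000.00 ÷ 1.686 = GBP 1,154,211.15
GBP 1,154,211.15 × 1.291 = USD 1,490,086.60
USD 1,490,086.60 × 1.318 = SGD 1,963,934.13
Profit = SGD 1,963,934.13 − SGD 1,946,000.00

Profit: SGD 17,934.13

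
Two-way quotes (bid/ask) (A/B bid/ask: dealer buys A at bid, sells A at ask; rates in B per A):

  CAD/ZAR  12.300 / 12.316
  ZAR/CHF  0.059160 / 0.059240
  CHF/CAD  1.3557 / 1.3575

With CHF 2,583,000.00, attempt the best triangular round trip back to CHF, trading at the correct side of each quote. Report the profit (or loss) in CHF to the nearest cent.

Best loop CHF → ZAR → CAD → CHF:
CHF 2,583,000.00 ÷ 0.059240 (buy ZAR at ask) = ZAR 43,602,295.75
ZAR 43,602,295.75 ÷ 12.316 (buy CAD at ask) = CAD 3,540,296.83
CAD 3,540,296.83 ÷ 1.3575 (buy CHF at ask) = CHF 2,607,953.47

Net profit: CHF 24,953.47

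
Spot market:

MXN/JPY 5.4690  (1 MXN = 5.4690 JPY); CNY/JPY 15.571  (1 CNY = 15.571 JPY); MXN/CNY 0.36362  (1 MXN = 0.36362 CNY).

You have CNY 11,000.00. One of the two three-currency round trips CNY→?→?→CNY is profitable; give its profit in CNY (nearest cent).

Profit: CNY 388.04

Profitable loop is CNY → JPY → MXN → CNY:
CNY 11,000.00 × 15.571 = JPY 171,281
JPY 171,281 ÷ 5.4690 = MXN 31,318.52
MXN 31,318.52 × 0.36362 = CNY 11,388.04
Profit = CNY 11,388.04 − CNY 11,000.00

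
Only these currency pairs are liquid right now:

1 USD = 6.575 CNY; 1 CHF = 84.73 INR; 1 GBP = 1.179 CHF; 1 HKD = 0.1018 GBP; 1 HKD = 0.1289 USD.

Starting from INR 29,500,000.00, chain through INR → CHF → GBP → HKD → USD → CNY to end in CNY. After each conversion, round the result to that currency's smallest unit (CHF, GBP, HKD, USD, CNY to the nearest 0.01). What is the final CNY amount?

CNY 2,458,509.60

INR 29,500,000.00 ÷ 84.73 = CHF 348,164.76
CHF 348,164.76 ÷ 1.179 = GBP 295,305.14
GBP 295,305.14 ÷ 0.1018 = HKD 2,900,836.35
HKD 2,900,836.35 × 0.1289 = USD 373,917.81
USD 373,917.81 × 6.575 = CNY 2,458,509.60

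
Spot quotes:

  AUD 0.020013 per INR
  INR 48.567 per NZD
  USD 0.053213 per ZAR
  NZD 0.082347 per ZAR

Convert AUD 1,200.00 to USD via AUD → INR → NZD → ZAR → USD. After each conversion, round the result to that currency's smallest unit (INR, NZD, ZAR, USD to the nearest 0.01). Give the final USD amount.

USD 797.80

AUD 1,200.00 ÷ 0.020013 = INR 59,961.03
INR 59,961.03 ÷ 48.567 = NZD 1,234.60
NZD 1,234.60 ÷ 0.082347 = ZAR 14,992.65
ZAR 14,992.65 × 0.053213 = USD 797.80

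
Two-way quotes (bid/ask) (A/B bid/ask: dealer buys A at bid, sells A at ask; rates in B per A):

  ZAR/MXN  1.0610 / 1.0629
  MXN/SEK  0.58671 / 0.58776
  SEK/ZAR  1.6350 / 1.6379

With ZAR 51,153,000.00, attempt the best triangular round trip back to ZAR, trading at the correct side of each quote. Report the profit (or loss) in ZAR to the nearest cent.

Net profit: ZAR 909,826.28

Best loop ZAR → MXN → SEK → ZAR:
ZAR 51,153,000.00 × 1.0610 (sell ZAR at bid) = MXN 54,273,333.00
MXN 54,273,333.00 × 0.58671 (sell MXN at bid) = SEK 31,842,707.20
SEK 31,842,707.20 × 1.6350 (sell SEK at bid) = ZAR 52,062,826.28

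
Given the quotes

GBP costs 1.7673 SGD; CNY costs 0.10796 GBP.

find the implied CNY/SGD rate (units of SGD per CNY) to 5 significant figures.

1 CNY × 0.10796 = 0.10796 GBP
0.10796 GBP × 1.7673 = 0.190798 SGD

CNY/SGD = 0.19080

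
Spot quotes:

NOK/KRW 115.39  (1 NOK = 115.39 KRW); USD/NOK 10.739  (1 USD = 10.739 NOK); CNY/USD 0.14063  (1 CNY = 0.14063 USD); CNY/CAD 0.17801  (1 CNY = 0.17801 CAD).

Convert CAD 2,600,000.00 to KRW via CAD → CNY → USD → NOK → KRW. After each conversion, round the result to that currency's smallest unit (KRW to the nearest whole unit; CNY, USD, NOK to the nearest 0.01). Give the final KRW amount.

KRW 2,545,299,779

CAD 2,600,000.00 ÷ 0.17801 = CNY 14,605,921.02
CNY 14,605,921.02 × 0.14063 = USD 2,054,030.67
USD 2,054,030.67 × 10.739 = NOK 22,058,235.37
NOK 22,058,235.37 × 115.39 = KRW 2,545,299,779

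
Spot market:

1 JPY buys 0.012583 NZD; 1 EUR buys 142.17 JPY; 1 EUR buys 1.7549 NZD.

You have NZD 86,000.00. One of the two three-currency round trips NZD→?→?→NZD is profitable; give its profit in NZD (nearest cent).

Profit: NZD 1,667.42

Profitable loop is NZD → EUR → JPY → NZD:
NZD 86,000.00 ÷ 1.7549 = EUR 49,005.64
EUR 49,005.64 × 142.17 = JPY 6,967,132
JPY 6,967,132 × 0.012583 = NZD 87,667.42
Profit = NZD 87,667.42 − NZD 86,000.00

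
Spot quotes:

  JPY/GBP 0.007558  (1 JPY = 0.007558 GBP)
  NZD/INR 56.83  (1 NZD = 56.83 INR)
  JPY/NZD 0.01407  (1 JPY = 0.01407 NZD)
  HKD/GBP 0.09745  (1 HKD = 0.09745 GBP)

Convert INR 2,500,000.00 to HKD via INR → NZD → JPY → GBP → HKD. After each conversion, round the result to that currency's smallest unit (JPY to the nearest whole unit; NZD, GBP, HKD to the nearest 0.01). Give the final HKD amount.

INR 2,500,000.00 ÷ 56.83 = NZD 43,990.85
NZD 43,990.85 ÷ 0.01407 = JPY 3,126,571
JPY 3,126,571 × 0.007558 = GBP 23,630.62
GBP 23,630.62 ÷ 0.09745 = HKD 242,489.69

HKD 242,489.69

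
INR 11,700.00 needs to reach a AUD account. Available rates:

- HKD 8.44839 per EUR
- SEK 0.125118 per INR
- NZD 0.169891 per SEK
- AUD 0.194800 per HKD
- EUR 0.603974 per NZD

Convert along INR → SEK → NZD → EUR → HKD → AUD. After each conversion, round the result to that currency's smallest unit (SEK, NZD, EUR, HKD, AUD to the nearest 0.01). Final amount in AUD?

INR 11,700.00 × 0.125118 = SEK 1,463.88
SEK 1,463.88 × 0.169891 = NZD 248.70
NZD 248.70 × 0.603974 = EUR 150.21
EUR 150.21 × 8.44839 = HKD 1,269.03
HKD 1,269.03 × 0.194800 = AUD 247.21

AUD 247.21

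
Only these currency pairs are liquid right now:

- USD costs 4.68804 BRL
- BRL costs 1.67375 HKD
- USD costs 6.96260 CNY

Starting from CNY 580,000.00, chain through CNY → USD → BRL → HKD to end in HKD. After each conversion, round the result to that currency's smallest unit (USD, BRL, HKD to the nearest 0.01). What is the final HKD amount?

HKD 653,639.70

CNY 580,000.00 ÷ 6.96260 = USD 83,302.21
USD 83,302.21 × 4.68804 = BRL 390,524.09
BRL 390,524.09 × 1.67375 = HKD 653,639.70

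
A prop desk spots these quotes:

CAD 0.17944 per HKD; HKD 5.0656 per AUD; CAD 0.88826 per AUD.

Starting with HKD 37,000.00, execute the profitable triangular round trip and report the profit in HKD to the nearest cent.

Profit: HKD 862.72

Profitable loop is HKD → CAD → AUD → HKD:
HKD 37,000.00 × 0.17944 = CAD 6,639.28
CAD 6,639.28 ÷ 0.88826 = AUD 7,474.48
AUD 7,474.48 × 5.0656 = HKD 37,862.72
Profit = HKD 37,862.72 − HKD 37,000.00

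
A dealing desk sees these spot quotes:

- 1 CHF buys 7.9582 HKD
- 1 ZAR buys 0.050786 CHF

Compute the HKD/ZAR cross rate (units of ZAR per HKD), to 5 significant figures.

HKD/ZAR = 2.4742

1 HKD ÷ 7.9582 = 0.125657 CHF
0.125657 CHF ÷ 0.050786 = 2.47424 ZAR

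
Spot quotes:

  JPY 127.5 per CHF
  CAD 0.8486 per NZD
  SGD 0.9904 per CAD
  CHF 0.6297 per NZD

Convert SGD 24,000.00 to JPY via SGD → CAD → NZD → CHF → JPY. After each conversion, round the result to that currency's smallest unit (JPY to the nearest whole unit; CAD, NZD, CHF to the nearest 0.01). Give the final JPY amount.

JPY 2,292,669

SGD 24,000.00 ÷ 0.9904 = CAD 24,232.63
CAD 24,232.63 ÷ 0.8486 = NZD 28,556.01
NZD 28,556.01 × 0.6297 = CHF 17,981.72
CHF 17,981.72 × 127.5 = JPY 2,292,669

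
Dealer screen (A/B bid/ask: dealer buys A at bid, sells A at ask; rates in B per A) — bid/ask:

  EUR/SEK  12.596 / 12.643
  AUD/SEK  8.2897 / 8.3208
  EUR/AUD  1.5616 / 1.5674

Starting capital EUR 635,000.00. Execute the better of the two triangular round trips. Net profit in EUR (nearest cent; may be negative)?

Net profit: EUR 15,177.90

Best loop EUR → AUD → SEK → EUR:
EUR 635,000.00 × 1.5616 (sell EUR at bid) = AUD 991,616.00
AUD 991,616.00 × 8.2897 (sell AUD at bid) = SEK 8,220,199.16
SEK 8,220,199.16 ÷ 12.643 (buy EUR at ask) = EUR 650,177.90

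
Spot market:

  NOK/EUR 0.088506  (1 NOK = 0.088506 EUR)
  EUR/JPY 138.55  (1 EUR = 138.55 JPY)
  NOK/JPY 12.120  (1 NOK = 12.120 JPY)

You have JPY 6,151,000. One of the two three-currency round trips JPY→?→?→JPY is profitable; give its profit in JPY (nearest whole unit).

Profitable loop is JPY → NOK → EUR → JPY:
JPY 6,151,000 ÷ 12.120 = NOK 507,508.25
NOK 507,508.25 × 0.088506 = EUR 44,917.53
EUR 44,917.53 × 138.55 = JPY 6,223,323
Profit = JPY 6,223,323 − JPY 6,151,000

Profit: JPY 72,323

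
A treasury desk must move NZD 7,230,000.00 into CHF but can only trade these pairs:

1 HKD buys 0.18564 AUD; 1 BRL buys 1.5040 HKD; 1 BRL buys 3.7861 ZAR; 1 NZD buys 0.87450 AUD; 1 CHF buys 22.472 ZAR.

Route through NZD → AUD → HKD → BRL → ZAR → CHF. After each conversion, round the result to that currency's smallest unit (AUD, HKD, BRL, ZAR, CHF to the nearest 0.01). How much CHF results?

CHF 3,815,303.31

NZD 7,230,000.00 × 0.87450 = AUD 6,322,635.00
AUD 6,322,635.00 ÷ 0.18564 = HKD 34,058,581.12
HKD 34,058,581.12 ÷ 1.5040 = BRL 22,645,333.19
BRL 22,645,333.19 × 3.7861 = ZAR 85,737,495.99
ZAR 85,737,495.99 ÷ 22.472 = CHF 3,815,303.31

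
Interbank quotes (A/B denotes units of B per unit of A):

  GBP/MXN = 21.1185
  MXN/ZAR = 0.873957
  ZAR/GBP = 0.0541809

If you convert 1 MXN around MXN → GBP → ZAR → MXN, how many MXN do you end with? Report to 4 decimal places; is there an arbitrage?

Around MXN → GBP → ZAR → MXN: 1 ÷ 21.1185 ÷ 0.0541809 ÷ 0.873957 = 1.000002
Product ≈ 1 (deviation 0.000%, within rounding noise).

1.0000 (no arbitrage)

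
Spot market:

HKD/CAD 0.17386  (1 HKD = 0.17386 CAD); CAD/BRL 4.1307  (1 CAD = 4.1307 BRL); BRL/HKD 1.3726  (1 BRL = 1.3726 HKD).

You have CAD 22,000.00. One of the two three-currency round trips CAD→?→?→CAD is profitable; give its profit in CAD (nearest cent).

Profit: CAD 318.00

Profitable loop is CAD → HKD → BRL → CAD:
CAD 22,000.00 ÷ 0.17386 = HKD 126,538.59
HKD 126,538.59 ÷ 1.3726 = BRL 92,188.98
BRL 92,188.98 ÷ 4.1307 = CAD 22,318.00
Profit = CAD 22,318.00 − CAD 22,000.00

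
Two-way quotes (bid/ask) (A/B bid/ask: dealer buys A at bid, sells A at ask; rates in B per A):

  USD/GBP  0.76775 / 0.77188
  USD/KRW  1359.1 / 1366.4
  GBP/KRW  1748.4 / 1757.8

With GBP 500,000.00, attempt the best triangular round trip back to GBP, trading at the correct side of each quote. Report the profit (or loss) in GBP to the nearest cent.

Net profit: GBP 843.65

Best loop GBP → USD → KRW → GBP:
GBP 500,000.00 ÷ 0.77188 (buy USD at ask) = USD 647,769.08
USD 647,769.08 × 1359.1 (sell USD at bid) = KRW 880,382,961
KRW 880,382,961 ÷ 1757.8 (buy GBP at ask) = GBP 500,843.65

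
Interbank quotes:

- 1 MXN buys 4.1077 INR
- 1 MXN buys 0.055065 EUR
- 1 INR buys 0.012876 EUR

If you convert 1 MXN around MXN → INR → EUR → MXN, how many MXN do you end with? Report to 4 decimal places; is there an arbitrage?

0.9605 (arbitrage exists)

Around MXN → INR → EUR → MXN: 1 × 4.1077 × 0.012876 ÷ 0.055065 = 0.960515
Product < 1; profitable direction is MXN → EUR → INR → MXN.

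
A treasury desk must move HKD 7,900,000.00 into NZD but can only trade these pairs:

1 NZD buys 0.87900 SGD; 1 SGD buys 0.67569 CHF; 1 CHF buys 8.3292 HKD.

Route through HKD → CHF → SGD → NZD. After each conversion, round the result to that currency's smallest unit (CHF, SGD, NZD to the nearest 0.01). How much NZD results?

HKD 7,900,000.00 ÷ 8.3292 = CHF 948,470.44
CHF 948,470.44 ÷ 0.67569 = SGD 1,403,706.49
SGD 1,403,706.49 ÷ 0.87900 = NZD 1,596,935.71

NZD 1,596,935.71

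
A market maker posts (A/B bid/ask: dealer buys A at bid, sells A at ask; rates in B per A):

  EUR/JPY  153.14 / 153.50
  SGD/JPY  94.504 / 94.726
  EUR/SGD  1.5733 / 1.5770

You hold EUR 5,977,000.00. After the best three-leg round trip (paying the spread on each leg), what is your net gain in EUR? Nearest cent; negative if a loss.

Best loop EUR → JPY → SGD → EUR:
EUR 5,977,000.00 × 153.14 (sell EUR at bid) = JPY 915,317,780
JPY 915,317,780 ÷ 94.726 (buy SGD at ask) = SGD 9,662,793.53
SGD 9,662,793.53 ÷ 1.5770 (buy EUR at ask) = EUR 6,127,326.27

Net profit: EUR 150,326.27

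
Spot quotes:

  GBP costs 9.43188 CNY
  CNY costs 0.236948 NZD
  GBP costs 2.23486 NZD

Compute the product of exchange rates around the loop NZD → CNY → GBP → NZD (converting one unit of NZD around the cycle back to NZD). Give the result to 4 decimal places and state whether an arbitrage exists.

Around NZD → CNY → GBP → NZD: 1 ÷ 0.236948 ÷ 9.43188 × 2.23486 = 0.999998
Product ≈ 1 (deviation 0.000%, within rounding noise).

1.0000 (no arbitrage)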